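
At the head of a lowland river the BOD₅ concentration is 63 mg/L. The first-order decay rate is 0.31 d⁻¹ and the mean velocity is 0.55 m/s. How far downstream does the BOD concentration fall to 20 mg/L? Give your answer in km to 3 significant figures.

From C = C₀·e^(−kt), t = ln(C₀/C)/k = ln(63/20)/0.31 = 1.147/0.31 = 3.701 d.
Distance = v·t = 0.55 m/s × 3.198e+05 s = 1.759e+05 m = 175.9 km.

176 km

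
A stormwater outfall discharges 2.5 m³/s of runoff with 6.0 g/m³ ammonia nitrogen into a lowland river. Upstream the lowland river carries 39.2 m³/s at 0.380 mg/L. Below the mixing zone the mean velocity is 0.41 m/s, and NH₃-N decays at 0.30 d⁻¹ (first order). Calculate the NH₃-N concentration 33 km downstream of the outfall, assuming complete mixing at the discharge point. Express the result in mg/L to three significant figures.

After complete mixing, C₀ = (2.5·6 + 39.2·0.38) / 41.7 = 0.7169 mg/L.
Travel time t = 3.3e+04 m / 0.41 m/s = 8.049e+04 s = 0.9316 d.
C = 0.7169·exp(−0.30·0.9316) = 0.7169·0.7562 = 0.5421 mg/L.

0.542 mg/L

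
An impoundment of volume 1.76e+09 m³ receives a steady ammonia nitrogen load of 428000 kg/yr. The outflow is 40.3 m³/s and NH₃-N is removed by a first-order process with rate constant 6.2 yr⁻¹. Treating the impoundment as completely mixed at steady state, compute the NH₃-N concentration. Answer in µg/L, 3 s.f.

Outflow Q = 40.3 m³/s × 3.156e+07 s/yr = 1.272e+09 m³/yr.
Steady-state CSTR mass balance: W = Q·C + k·V·C, so C = W/(Q + kV).
Q + kV = 1.272e+09 + 6.2·1.76e+09 = 1.218e+10 m³/yr.
C = 428000/1.218e+10 = 3.513e-05 kg/m³ = 0.03513 mg/L = 35.13 µg/L.

35.1 µg/L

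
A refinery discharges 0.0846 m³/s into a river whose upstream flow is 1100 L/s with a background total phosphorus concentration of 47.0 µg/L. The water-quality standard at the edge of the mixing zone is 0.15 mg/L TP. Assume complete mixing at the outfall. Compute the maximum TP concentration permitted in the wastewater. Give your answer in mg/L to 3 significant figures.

1100 L/s = 1.1 m³/s.
47.0 µg/L = 0.047 mg/L.
Mass balance: 0.15·1.185 = 0.0846·Cₑ + 1.1·0.047.
Cₑ = (0.1777 − 0.0517) / 0.0846 = 1.489 mg/L.

1.49 mg/L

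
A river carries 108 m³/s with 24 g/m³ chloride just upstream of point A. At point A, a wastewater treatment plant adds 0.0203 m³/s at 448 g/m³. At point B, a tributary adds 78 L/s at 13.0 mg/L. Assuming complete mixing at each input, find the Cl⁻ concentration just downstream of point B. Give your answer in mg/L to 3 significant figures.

24.1 mg/L

After input A: C = (108·24 + 0.0203·448) / 108 = 24.08 mg/L.
78 L/s = 0.078 m³/s.
After input B: C = (108·24.08 + 0.078·13) / 108.1 = 24.07 mg/L.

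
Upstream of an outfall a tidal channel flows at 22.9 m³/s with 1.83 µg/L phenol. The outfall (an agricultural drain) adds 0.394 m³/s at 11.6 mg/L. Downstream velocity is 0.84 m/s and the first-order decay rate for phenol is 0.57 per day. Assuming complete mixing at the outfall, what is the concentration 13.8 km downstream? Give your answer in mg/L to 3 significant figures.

1.83 µg/L = 0.00183 mg/L.
After complete mixing, C₀ = (0.394·11.6 + 22.9·0.00183) / 23.29 = 0.198 mg/L.
Travel time t = 1.38e+04 m / 0.84 m/s = 1.643e+04 s = 0.1901 d.
C = 0.198·exp(−0.57·0.1901) = 0.198·0.8973 = 0.1777 mg/L.

0.178 mg/L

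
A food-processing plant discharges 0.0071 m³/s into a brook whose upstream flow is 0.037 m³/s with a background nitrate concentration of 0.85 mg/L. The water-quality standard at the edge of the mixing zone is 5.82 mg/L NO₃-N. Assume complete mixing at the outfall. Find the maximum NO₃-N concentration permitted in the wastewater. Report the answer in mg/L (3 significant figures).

Mass balance: 5.82·0.0441 = 0.0071·Cₑ + 0.037·0.85.
Cₑ = (0.2567 − 0.03145) / 0.0071 = 31.72 mg/L.

31.7 mg/L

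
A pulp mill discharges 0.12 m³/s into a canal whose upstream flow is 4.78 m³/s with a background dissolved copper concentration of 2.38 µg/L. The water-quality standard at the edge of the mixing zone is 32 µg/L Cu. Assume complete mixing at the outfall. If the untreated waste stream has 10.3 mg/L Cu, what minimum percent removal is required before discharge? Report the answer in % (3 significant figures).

2.38 µg/L = 0.00238 mg/L.
32 µg/L = 0.032 mg/L.
Mass balance: 0.032·4.9 = 0.12·Cₑ + 4.78·0.00238.
Cₑ = (0.1568 − 0.01138) / 0.12 = 1.212 mg/L.
Required removal = 1 − 1.212/10.3 = 88.23 %.

88.2 %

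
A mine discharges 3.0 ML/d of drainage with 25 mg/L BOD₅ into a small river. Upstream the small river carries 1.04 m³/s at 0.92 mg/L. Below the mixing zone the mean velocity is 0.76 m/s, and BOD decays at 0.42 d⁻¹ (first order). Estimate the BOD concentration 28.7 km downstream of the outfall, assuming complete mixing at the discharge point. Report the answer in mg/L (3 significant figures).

1.41 mg/L

3.0 ML/d = 0.03472 m³/s.
After complete mixing, C₀ = (0.03472·25 + 1.04·0.92) / 1.075 = 1.698 mg/L.
Travel time t = 2.87e+04 m / 0.76 m/s = 3.776e+04 s = 0.4371 d.
C = 1.698·exp(−0.42·0.4371) = 1.698·0.8323 = 1.413 mg/L.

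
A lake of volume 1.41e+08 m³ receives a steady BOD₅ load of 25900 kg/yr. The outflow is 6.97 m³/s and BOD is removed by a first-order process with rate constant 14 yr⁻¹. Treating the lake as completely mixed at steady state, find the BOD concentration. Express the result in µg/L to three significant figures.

Outflow Q = 6.97 m³/s × 3.156e+07 s/yr = 2.2e+08 m³/yr.
Steady-state CSTR mass balance: W = Q·C + k·V·C, so C = W/(Q + kV).
Q + kV = 2.2e+08 + 14·1.41e+08 = 2.194e+09 m³/yr.
C = 25900/2.194e+09 = 1.181e-05 kg/m³ = 0.01181 mg/L = 11.81 µg/L.

11.8 µg/L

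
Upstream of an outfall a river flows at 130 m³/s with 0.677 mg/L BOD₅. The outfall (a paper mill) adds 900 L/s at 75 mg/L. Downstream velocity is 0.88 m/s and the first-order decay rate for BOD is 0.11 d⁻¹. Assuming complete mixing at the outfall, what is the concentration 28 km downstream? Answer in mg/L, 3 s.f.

900 L/s = 0.9 m³/s.
After complete mixing, C₀ = (0.9·75 + 130·0.677) / 130.9 = 1.188 mg/L.
Travel time t = 2.8e+04 m / 0.88 m/s = 3.182e+04 s = 0.3683 d.
C = 1.188·exp(−0.11·0.3683) = 1.188·0.9603 = 1.141 mg/L.

1.14 mg/L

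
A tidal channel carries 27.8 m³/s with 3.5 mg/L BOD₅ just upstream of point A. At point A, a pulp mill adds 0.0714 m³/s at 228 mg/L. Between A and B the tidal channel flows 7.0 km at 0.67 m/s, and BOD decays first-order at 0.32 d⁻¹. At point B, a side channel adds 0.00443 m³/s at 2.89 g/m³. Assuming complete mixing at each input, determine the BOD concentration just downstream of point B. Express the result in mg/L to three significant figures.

3.92 mg/L

After input A: C = (27.8·3.5 + 0.0714·228) / 27.87 = 4.075 mg/L.
Over the 7.0 km reach to input B (t = 1.045e+04 s = 0.1209 d), decay gives C = 4.075·exp(−0.32·0.1209) = 3.92 mg/L.
After input B: C = (27.87·3.92 + 0.00443·2.89) / 27.88 = 3.92 mg/L.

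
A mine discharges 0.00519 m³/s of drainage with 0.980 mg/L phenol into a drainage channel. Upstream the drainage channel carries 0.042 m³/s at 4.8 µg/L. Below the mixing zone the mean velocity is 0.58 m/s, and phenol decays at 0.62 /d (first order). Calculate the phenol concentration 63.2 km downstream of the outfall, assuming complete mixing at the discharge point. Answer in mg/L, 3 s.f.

4.8 µg/L = 0.0048 mg/L.
After complete mixing, C₀ = (0.00519·0.98 + 0.042·0.0048) / 0.04719 = 0.1121 mg/L.
Travel time t = 6.32e+04 m / 0.58 m/s = 1.09e+05 s = 1.261 d.
C = 0.1121·exp(−0.62·1.261) = 0.1121·0.4575 = 0.05127 mg/L.

0.0513 mg/L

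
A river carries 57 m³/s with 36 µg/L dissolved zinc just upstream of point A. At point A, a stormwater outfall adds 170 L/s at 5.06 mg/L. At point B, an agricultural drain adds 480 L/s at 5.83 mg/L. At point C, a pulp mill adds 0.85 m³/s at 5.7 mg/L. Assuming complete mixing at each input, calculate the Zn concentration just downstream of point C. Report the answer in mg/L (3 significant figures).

0.180 mg/L

36 µg/L = 0.036 mg/L.
170 L/s = 0.17 m³/s.
After input A: C = (57·0.036 + 0.17·5.06) / 57.17 = 0.05094 mg/L.
480 L/s = 0.48 m³/s.
After input B: C = (57.17·0.05094 + 0.48·5.83) / 57.65 = 0.09906 mg/L.
After input C: C = (57.65·0.09906 + 0.85·5.7) / 58.5 = 0.1804 mg/L.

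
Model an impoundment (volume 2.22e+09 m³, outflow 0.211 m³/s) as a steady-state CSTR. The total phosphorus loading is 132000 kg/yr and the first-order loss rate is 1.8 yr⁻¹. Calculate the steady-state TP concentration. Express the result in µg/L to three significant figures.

Outflow Q = 0.211 m³/s × 3.156e+07 s/yr = 6.659e+06 m³/yr.
Steady-state CSTR mass balance: W = Q·C + k·V·C, so C = W/(Q + kV).
Q + kV = 6.659e+06 + 1.8·2.22e+09 = 4.003e+09 m³/yr.
C = 132000/4.003e+09 = 3.298e-05 kg/m³ = 0.03298 mg/L = 32.98 µg/L.

33.0 µg/L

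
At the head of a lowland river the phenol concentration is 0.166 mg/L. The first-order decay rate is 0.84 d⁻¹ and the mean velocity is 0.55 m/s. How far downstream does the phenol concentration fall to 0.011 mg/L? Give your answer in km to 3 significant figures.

From C = C₀·e^(−kt), t = ln(C₀/C)/k = ln(0.166/0.011)/0.84 = 2.714/0.84 = 3.231 d.
Distance = v·t = 0.55 m/s × 2.792e+05 s = 1.535e+05 m = 153.5 km.

154 km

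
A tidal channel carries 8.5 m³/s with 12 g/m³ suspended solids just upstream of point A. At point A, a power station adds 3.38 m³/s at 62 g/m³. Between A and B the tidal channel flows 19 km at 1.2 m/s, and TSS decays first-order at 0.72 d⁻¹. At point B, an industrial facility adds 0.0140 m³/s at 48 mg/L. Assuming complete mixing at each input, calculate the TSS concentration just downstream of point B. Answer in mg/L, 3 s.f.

23.0 mg/L

After input A: C = (8.5·12 + 3.38·62) / 11.88 = 26.23 mg/L.
Over the 19 km reach to input B (t = 1.583e+04 s = 0.1833 d), decay gives C = 26.23·exp(−0.72·0.1833) = 22.98 mg/L.
After input B: C = (11.88·22.98 + 0.014·48) / 11.89 = 23.01 mg/L.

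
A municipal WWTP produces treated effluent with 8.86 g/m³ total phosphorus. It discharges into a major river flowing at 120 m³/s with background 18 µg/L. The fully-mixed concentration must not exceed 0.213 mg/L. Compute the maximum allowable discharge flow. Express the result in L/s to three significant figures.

18 µg/L = 0.018 mg/L.
Mass balance at complete mixing: C_std·(Q_w + Q_r) = Q_w·C_e + Q_r·C_b.
Rearranging, Q_w = Q_r·(C_std − C_b)/(C_e − C_std) = 120·(0.213 − 0.018) / (8.86 − 0.213) = 2.706 m³/s.
= 2706 L/s.

2710 L/s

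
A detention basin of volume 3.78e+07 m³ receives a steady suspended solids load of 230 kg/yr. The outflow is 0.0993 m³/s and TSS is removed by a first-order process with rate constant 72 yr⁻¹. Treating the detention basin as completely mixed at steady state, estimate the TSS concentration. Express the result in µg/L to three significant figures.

Outflow Q = 0.0993 m³/s × 3.156e+07 s/yr = 3.134e+06 m³/yr.
Steady-state CSTR mass balance: W = Q·C + k·V·C, so C = W/(Q + kV).
Q + kV = 3.134e+06 + 72·3.78e+07 = 2.725e+09 m³/yr.
C = 230/2.725e+09 = 8.441e-08 kg/m³ = 8.441e-05 mg/L = 0.08441 µg/L.

0.0844 µg/L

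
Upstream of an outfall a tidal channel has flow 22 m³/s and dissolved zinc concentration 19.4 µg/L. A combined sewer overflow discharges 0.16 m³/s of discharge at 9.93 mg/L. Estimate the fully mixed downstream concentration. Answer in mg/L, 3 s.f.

19.4 µg/L = 0.0194 mg/L.
By mass balance at complete mixing, C = (0.16·9.93 + 22·0.0194) / (0.16 + 22) = 2.016/22.16 = 0.09096 mg/L.

0.0910 mg/L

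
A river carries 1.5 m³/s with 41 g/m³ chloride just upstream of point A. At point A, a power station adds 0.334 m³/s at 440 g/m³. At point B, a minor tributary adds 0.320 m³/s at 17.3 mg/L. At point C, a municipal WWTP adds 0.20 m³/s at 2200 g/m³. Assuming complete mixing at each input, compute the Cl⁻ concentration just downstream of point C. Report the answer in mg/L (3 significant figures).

278 mg/L

After input A: C = (1.5·41 + 0.334·440) / 1.834 = 113.7 mg/L.
After input B: C = (1.834·113.7 + 0.32·17.3) / 2.154 = 99.35 mg/L.
After input C: C = (2.154·99.35 + 0.2·2200) / 2.354 = 277.8 mg/L.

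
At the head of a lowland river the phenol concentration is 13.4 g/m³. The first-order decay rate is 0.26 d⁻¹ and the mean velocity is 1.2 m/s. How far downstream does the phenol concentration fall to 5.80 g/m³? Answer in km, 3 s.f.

334 km

From C = C₀·e^(−kt), t = ln(C₀/C)/k = ln(13.4/5.80)/0.26 = 0.8374/0.26 = 3.221 d.
Distance = v·t = 1.2 m/s × 2.783e+05 s = 3.339e+05 m = 333.9 km.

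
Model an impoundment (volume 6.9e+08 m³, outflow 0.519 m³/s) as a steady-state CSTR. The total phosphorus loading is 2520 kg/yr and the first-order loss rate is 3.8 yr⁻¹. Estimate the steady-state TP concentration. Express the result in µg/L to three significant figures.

Outflow Q = 0.519 m³/s × 3.156e+07 s/yr = 1.638e+07 m³/yr.
Steady-state CSTR mass balance: W = Q·C + k·V·C, so C = W/(Q + kV).
Q + kV = 1.638e+07 + 3.8·6.9e+08 = 2.638e+09 m³/yr.
C = 2520/2.638e+09 = 9.551e-07 kg/m³ = 0.0009551 mg/L = 0.9551 µg/L.

0.955 µg/L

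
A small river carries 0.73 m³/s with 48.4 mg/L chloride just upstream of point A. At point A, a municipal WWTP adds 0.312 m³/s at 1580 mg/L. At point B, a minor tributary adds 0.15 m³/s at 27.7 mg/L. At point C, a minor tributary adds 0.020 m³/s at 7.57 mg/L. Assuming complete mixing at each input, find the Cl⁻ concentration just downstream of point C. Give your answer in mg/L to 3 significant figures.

After input A: C = (0.73·48.4 + 0.312·1580) / 1.042 = 507 mg/L.
After input B: C = (1.042·507 + 0.15·27.7) / 1.192 = 446.7 mg/L.
After input C: C = (1.192·446.7 + 0.02·7.57) / 1.212 = 439.4 mg/L.

439 mg/L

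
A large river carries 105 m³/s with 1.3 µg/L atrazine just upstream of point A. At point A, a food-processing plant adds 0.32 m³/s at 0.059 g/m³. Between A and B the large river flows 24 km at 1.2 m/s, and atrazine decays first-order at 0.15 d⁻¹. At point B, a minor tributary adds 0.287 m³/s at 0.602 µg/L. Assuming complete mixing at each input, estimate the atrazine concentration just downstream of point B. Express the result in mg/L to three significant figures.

1.3 µg/L = 0.0013 mg/L.
After input A: C = (105·0.0013 + 0.32·0.059) / 105.3 = 0.001475 mg/L.
Over the 24 km reach to input B (t = 2e+04 s = 0.2315 d), decay gives C = 0.001475·exp(−0.15·0.2315) = 0.001425 mg/L.
0.602 µg/L = 0.000602 mg/L.
After input B: C = (105.3·0.001425 + 0.287·0.000602) / 105.6 = 0.001423 mg/L.

0.00142 mg/L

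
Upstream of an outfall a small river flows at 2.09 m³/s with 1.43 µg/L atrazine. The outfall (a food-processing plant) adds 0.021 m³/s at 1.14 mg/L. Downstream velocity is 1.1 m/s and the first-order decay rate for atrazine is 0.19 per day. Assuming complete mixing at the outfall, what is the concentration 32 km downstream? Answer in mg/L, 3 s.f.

1.43 µg/L = 0.00143 mg/L.
After complete mixing, C₀ = (0.021·1.14 + 2.09·0.00143) / 2.111 = 0.01276 mg/L.
Travel time t = 3.2e+04 m / 1.1 m/s = 2.909e+04 s = 0.3367 d.
C = 0.01276·exp(−0.19·0.3367) = 0.01276·0.938 = 0.01197 mg/L.

0.0120 mg/L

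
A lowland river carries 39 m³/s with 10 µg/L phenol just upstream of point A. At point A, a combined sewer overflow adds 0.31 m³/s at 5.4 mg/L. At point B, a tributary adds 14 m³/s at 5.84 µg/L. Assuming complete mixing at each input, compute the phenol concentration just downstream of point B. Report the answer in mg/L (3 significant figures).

0.0403 mg/L

10 µg/L = 0.01 mg/L.
After input A: C = (39·0.01 + 0.31·5.4) / 39.31 = 0.05251 mg/L.
5.84 µg/L = 0.00584 mg/L.
After input B: C = (39.31·0.05251 + 14·0.00584) / 53.31 = 0.04025 mg/L.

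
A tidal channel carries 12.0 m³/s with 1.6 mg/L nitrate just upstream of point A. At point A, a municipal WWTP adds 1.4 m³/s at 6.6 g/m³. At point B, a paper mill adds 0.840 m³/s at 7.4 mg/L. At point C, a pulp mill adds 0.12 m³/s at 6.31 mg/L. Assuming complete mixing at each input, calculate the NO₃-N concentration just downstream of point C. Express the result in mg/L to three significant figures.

2.47 mg/L

After input A: C = (12·1.6 + 1.4·6.6) / 13.4 = 2.122 mg/L.
After input B: C = (13.4·2.122 + 0.84·7.4) / 14.24 = 2.434 mg/L.
After input C: C = (14.24·2.434 + 0.12·6.31) / 14.36 = 2.466 mg/L.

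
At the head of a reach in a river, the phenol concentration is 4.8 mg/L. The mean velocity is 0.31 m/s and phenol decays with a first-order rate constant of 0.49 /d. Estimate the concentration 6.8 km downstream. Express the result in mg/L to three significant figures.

4.24 mg/L

Travel time t = 6.8 km / 0.31 m/s = 6800/0.31 = 2.194e+04 s = 0.2539 d.
First-order decay: C = 4.8·exp(−0.49·0.2539) = 4.8·0.883 = 4.239 mg/L.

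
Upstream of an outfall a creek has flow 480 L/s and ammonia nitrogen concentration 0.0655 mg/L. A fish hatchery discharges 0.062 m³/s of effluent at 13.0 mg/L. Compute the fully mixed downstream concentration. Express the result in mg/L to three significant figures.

480 L/s = 0.48 m³/s.
Flow-weighted mixing gives C = (0.062·13 + 0.48·0.0655) / (0.062 + 0.48) = 0.8374/0.542 = 1.545 mg/L.

1.55 mg/L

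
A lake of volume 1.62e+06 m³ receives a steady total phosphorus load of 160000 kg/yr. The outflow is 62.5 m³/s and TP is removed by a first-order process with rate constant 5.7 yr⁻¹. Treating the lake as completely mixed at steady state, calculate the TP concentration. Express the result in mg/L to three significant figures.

0.0807 mg/L

Outflow Q = 62.5 m³/s × 3.156e+07 s/yr = 1.972e+09 m³/yr.
Steady-state CSTR mass balance: W = Q·C + k·V·C, so C = W/(Q + kV).
Q + kV = 1.972e+09 + 5.7·1.62e+06 = 1.982e+09 m³/yr.
C = 160000/1.982e+09 = 8.074e-05 kg/m³ = 0.08074 mg/L.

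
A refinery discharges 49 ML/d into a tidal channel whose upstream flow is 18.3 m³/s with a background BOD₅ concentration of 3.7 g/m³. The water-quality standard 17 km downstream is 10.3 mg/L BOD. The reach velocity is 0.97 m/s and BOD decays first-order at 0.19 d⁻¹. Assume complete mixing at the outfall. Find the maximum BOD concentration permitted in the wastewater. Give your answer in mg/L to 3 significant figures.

237 mg/L

49 ML/d = 0.5671 m³/s.
Travel time to the compliance point: t = 1.7e+04/0.97 = 1.753e+04 s = 0.2028 d; decay factor exp(−0.19·0.2028) = 0.9622.
So the concentration just after mixing may be at most 10.3/0.9622 = 10.7 mg/L.
Mass balance: 10.7·18.87 = 0.5671·Cₑ + 18.3·3.7.
Cₑ = (202 − 67.71) / 0.5671 = 236.7 mg/L.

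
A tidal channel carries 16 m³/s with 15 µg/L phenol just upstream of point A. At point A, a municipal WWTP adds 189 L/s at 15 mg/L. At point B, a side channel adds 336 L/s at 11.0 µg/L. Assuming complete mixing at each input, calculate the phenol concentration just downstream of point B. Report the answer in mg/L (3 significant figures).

0.186 mg/L

15 µg/L = 0.015 mg/L.
189 L/s = 0.189 m³/s.
After input A: C = (16·0.015 + 0.189·15) / 16.19 = 0.1899 mg/L.
336 L/s = 0.336 m³/s.
11.0 µg/L = 0.011 mg/L.
After input B: C = (16.19·0.1899 + 0.336·0.011) / 16.52 = 0.1863 mg/L.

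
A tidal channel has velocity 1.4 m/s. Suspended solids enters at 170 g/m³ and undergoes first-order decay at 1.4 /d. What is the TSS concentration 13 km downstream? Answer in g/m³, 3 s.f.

Travel time t = 13 km / 1.4 m/s = 1.3e+04/1.4 = 9286 s = 0.1075 d.
First-order decay: C = 170·exp(−1.4·0.1075) = 170·0.8603 = 146.3 g/m³.

146 g/m³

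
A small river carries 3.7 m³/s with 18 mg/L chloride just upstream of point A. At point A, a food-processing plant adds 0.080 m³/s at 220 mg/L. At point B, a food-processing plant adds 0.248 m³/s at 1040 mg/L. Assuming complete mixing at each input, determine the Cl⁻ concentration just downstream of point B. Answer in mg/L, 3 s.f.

After input A: C = (3.7·18 + 0.08·220) / 3.78 = 22.28 mg/L.
After input B: C = (3.78·22.28 + 0.248·1040) / 4.028 = 84.94 mg/L.

84.9 mg/L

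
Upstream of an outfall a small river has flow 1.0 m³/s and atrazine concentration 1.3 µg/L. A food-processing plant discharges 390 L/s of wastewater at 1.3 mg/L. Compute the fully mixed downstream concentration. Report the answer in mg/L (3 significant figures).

390 L/s = 0.39 m³/s.
1.3 µg/L = 0.0013 mg/L.
By mass balance at complete mixing, C = (0.39·1.3 + 1·0.0013) / (0.39 + 1) = 0.5083/1.39 = 0.3657 mg/L.

0.366 mg/L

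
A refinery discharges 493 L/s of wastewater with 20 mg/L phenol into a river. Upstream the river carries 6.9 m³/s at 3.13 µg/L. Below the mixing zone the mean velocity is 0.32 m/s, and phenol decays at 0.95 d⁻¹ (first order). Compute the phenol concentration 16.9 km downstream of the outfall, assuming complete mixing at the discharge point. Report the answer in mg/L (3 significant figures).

0.748 mg/L

493 L/s = 0.493 m³/s.
3.13 µg/L = 0.00313 mg/L.
After complete mixing, C₀ = (0.493·20 + 6.9·0.00313) / 7.393 = 1.337 mg/L.
Travel time t = 1.69e+04 m / 0.32 m/s = 5.281e+04 s = 0.6113 d.
C = 1.337·exp(−0.95·0.6113) = 1.337·0.5595 = 0.7479 mg/L.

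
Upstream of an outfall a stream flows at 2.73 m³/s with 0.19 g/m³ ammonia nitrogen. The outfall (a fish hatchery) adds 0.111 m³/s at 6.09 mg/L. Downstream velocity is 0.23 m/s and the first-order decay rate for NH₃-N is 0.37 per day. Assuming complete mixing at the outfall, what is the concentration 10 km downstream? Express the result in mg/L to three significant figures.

0.349 mg/L

After complete mixing, C₀ = (0.111·6.09 + 2.73·0.19) / 2.841 = 0.4205 mg/L.
Travel time t = 1e+04 m / 0.23 m/s = 4.348e+04 s = 0.5032 d.
C = 0.4205·exp(−0.37·0.5032) = 0.4205·0.8301 = 0.3491 mg/L.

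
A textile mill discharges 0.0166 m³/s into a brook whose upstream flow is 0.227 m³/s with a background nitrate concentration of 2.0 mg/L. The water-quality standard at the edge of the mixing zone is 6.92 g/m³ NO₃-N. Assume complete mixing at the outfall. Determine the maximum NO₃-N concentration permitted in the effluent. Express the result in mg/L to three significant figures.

Mass balance: 6.92·0.2436 = 0.0166·Cₑ + 0.227·2.
Cₑ = (1.686 − 0.454) / 0.0166 = 74.2 mg/L.

74.2 mg/L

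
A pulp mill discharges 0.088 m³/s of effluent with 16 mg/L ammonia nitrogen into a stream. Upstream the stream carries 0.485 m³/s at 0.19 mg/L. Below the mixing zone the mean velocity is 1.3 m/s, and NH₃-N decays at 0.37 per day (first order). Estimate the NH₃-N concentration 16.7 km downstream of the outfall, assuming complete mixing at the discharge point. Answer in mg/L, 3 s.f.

2.48 mg/L

After complete mixing, C₀ = (0.088·16 + 0.485·0.19) / 0.573 = 2.618 mg/L.
Travel time t = 1.67e+04 m / 1.3 m/s = 1.285e+04 s = 0.1487 d.
C = 2.618·exp(−0.37·0.1487) = 2.618·0.9465 = 2.478 mg/L.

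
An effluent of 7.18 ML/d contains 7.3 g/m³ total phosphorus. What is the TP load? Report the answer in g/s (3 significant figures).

7.18 ML/d = 0.0831 m³/s.
Mass flux = Q·C = 0.0831 m³/s × 7.3 g/m³ = 0.6066 g/s.

0.607 g/s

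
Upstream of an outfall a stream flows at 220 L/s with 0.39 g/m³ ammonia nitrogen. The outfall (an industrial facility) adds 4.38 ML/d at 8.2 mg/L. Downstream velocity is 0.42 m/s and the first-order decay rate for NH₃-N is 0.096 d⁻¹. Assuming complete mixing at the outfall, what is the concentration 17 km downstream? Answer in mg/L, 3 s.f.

1.77 mg/L

4.38 ML/d = 0.05069 m³/s.
220 L/s = 0.22 m³/s.
After complete mixing, C₀ = (0.05069·8.2 + 0.22·0.39) / 0.2707 = 1.853 mg/L.
Travel time t = 1.7e+04 m / 0.42 m/s = 4.048e+04 s = 0.4685 d.
C = 1.853·exp(−0.096·0.4685) = 1.853·0.956 = 1.771 mg/L.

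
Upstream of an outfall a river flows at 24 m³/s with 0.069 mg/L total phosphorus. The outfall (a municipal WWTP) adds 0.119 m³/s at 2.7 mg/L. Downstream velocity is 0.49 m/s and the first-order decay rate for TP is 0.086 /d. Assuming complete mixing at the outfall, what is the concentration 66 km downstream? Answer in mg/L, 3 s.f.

0.0717 mg/L

After complete mixing, C₀ = (0.119·2.7 + 24·0.069) / 24.12 = 0.08198 mg/L.
Travel time t = 6.6e+04 m / 0.49 m/s = 1.347e+05 s = 1.559 d.
C = 0.08198·exp(−0.086·1.559) = 0.08198·0.8745 = 0.07169 mg/L.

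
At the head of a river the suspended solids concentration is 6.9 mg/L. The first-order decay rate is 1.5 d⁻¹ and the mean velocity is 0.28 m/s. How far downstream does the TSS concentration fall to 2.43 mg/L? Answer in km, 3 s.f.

16.8 km

From C = C₀·e^(−kt), t = ln(C₀/C)/k = ln(6.9/2.43)/1.5 = 1.044/1.5 = 0.6958 d.
Distance = v·t = 0.28 m/s × 6.011e+04 s = 1.683e+04 m = 16.83 km.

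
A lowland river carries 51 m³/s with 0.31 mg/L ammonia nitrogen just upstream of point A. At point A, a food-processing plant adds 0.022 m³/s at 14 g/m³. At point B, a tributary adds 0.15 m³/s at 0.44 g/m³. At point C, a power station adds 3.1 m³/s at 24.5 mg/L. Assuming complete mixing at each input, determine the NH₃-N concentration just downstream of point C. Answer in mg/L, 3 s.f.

After input A: C = (51·0.31 + 0.022·14) / 51.02 = 0.3159 mg/L.
After input B: C = (51.02·0.3159 + 0.15·0.44) / 51.17 = 0.3163 mg/L.
After input C: C = (51.17·0.3163 + 3.1·24.5) / 54.27 = 1.698 mg/L.

1.70 mg/L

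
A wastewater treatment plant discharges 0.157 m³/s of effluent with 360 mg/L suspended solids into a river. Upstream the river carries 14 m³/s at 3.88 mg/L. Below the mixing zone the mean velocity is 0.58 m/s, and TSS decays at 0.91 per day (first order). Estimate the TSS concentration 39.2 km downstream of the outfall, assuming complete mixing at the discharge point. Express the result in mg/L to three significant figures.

3.84 mg/L

After complete mixing, C₀ = (0.157·360 + 14·3.88) / 14.16 = 7.829 mg/L.
Travel time t = 3.92e+04 m / 0.58 m/s = 6.759e+04 s = 0.7822 d.
C = 7.829·exp(−0.91·0.7822) = 7.829·0.4907 = 3.842 mg/L.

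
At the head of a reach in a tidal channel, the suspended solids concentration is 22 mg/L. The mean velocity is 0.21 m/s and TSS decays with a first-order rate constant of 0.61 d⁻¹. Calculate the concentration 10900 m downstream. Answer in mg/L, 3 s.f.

Travel time t = 10900 m / 0.21 m/s = 1.09e+04/0.21 = 5.19e+04 s = 0.6007 d.
First-order decay: C = 22·exp(−0.61·0.6007) = 22·0.6932 = 15.25 mg/L.

15.3 mg/L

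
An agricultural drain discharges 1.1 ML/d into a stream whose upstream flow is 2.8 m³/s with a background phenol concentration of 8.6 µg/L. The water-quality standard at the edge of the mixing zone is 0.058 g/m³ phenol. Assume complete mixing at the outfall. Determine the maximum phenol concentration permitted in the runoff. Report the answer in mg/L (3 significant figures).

10.9 mg/L

1.1 ML/d = 0.01273 m³/s.
8.6 µg/L = 0.0086 mg/L.
Mass balance: 0.058·2.813 = 0.01273·Cₑ + 2.8·0.0086.
Cₑ = (0.1631 − 0.02408) / 0.01273 = 10.92 mg/L.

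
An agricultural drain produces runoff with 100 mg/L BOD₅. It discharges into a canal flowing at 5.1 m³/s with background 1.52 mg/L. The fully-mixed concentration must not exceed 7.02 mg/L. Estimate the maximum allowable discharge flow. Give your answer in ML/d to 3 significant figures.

Mass balance at complete mixing: C_std·(Q_w + Q_r) = Q_w·C_e + Q_r·C_b.
Rearranging, Q_w = Q_r·(C_std − C_b)/(C_e − C_std) = 5.1·(7.02 − 1.52) / (100 − 7.02) = 0.3017 m³/s.
= 26.06 ML/d.

26.1 ML/d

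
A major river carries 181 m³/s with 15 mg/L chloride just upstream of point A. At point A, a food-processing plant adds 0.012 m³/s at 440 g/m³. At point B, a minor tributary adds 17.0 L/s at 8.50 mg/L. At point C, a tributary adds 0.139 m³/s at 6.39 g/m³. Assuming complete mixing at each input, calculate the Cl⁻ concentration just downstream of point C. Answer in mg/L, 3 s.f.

15.0 mg/L

After input A: C = (181·15 + 0.012·440) / 181 = 15.03 mg/L.
17.0 L/s = 0.017 m³/s.
After input B: C = (181·15.03 + 0.017·8.5) / 181 = 15.03 mg/L.
After input C: C = (181·15.03 + 0.139·6.39) / 181.2 = 15.02 mg/L.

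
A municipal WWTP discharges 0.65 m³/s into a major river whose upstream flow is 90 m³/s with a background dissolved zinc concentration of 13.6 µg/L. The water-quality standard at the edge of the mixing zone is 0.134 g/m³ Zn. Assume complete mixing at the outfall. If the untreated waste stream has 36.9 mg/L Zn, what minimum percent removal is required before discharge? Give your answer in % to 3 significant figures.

54.5 %

13.6 µg/L = 0.0136 mg/L.
Mass balance: 0.134·90.65 = 0.65·Cₑ + 90·0.0136.
Cₑ = (12.15 − 1.224) / 0.65 = 16.8 mg/L.
Required removal = 1 − 16.8/36.9 = 54.46 %.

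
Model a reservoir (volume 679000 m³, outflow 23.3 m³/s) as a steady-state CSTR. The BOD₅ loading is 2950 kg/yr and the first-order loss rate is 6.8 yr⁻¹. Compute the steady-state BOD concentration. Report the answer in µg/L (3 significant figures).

Outflow Q = 23.3 m³/s × 3.156e+07 s/yr = 7.353e+08 m³/yr.
Steady-state CSTR mass balance: W = Q·C + k·V·C, so C = W/(Q + kV).
Q + kV = 7.353e+08 + 6.8·679000 = 7.399e+08 m³/yr.
C = 2950/7.399e+08 = 3.987e-06 kg/m³ = 0.003987 mg/L = 3.987 µg/L.

3.99 µg/L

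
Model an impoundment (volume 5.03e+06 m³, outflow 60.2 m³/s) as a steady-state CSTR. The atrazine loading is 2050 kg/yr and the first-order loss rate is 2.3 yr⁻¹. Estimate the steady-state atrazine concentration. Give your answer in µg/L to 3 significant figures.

Outflow Q = 60.2 m³/s × 3.156e+07 s/yr = 1.9e+09 m³/yr.
Steady-state CSTR mass balance: W = Q·C + k·V·C, so C = W/(Q + kV).
Q + kV = 1.9e+09 + 2.3·5.03e+06 = 1.911e+09 m³/yr.
C = 2050/1.911e+09 = 1.073e-06 kg/m³ = 0.001073 mg/L = 1.073 µg/L.

1.07 µg/L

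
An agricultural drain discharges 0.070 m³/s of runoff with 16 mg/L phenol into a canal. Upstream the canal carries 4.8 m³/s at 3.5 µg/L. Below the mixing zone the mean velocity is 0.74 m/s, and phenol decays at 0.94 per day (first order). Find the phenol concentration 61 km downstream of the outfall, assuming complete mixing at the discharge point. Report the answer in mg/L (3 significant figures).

3.5 µg/L = 0.0035 mg/L.
After complete mixing, C₀ = (0.07·16 + 4.8·0.0035) / 4.87 = 0.2334 mg/L.
Travel time t = 6.1e+04 m / 0.74 m/s = 8.243e+04 s = 0.9541 d.
C = 0.2334·exp(−0.94·0.9541) = 0.2334·0.4079 = 0.09521 mg/L.

0.0952 mg/L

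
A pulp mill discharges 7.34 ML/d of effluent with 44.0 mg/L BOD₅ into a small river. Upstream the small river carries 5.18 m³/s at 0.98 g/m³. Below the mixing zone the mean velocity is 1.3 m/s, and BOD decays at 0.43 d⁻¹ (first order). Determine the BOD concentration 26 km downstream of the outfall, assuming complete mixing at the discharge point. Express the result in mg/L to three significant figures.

7.34 ML/d = 0.08495 m³/s.
After complete mixing, C₀ = (0.08495·44 + 5.18·0.98) / 5.265 = 1.674 mg/L.
Travel time t = 2.6e+04 m / 1.3 m/s = 2e+04 s = 0.2315 d.
C = 1.674·exp(−0.43·0.2315) = 1.674·0.9053 = 1.516 mg/L.

1.52 mg/L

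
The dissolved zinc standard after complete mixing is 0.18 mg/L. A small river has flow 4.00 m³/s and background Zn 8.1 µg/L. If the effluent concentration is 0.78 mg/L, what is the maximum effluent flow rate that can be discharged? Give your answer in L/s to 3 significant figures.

1150 L/s

8.1 µg/L = 0.0081 mg/L.
Mass balance at complete mixing: C_std·(Q_w + Q_r) = Q_w·C_e + Q_r·C_b.
Rearranging, Q_w = Q_r·(C_std − C_b)/(C_e − C_std) = 4.00·(0.18 − 0.0081) / (0.78 − 0.18) = 1.146 m³/s.
= 1146 L/s.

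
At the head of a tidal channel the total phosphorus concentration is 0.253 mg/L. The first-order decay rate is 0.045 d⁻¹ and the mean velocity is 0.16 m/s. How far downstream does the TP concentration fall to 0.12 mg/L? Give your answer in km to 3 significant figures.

From C = C₀·e^(−kt), t = ln(C₀/C)/k = ln(0.253/0.12)/0.045 = 0.7459/0.045 = 16.58 d.
Distance = v·t = 0.16 m/s × 1.432e+06 s = 2.291e+05 m = 229.1 km.

229 km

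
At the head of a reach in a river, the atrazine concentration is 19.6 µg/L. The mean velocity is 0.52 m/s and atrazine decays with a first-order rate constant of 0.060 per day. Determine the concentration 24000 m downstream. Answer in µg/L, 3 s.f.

19.0 µg/L

Travel time t = 24000 m / 0.52 m/s = 2.4e+04/0.52 = 4.615e+04 s = 0.5342 d.
First-order decay: C = 19.6·exp(−0.060·0.5342) = 19.6·0.9685 = 18.98 µg/L.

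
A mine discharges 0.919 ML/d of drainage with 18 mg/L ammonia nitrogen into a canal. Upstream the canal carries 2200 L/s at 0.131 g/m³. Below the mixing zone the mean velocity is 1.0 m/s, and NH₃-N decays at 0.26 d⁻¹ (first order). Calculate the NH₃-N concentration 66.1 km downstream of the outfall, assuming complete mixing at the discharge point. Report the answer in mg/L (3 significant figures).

0.919 ML/d = 0.01064 m³/s.
2200 L/s = 2.2 m³/s.
After complete mixing, C₀ = (0.01064·18 + 2.2·0.131) / 2.211 = 0.217 mg/L.
Travel time t = 6.61e+04 m / 1.0 m/s = 6.61e+04 s = 0.765 d.
C = 0.217·exp(−0.26·0.765) = 0.217·0.8196 = 0.1778 mg/L.

0.178 mg/L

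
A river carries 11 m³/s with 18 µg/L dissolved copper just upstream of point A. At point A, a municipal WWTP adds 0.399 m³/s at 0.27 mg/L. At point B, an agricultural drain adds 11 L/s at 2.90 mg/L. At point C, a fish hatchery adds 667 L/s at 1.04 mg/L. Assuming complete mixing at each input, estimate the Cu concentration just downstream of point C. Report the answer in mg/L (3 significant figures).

0.0854 mg/L

18 µg/L = 0.018 mg/L.
After input A: C = (11·0.018 + 0.399·0.27) / 11.4 = 0.02682 mg/L.
11 L/s = 0.011 m³/s.
After input B: C = (11.4·0.02682 + 0.011·2.9) / 11.41 = 0.02959 mg/L.
667 L/s = 0.667 m³/s.
After input C: C = (11.41·0.02959 + 0.667·1.04) / 12.08 = 0.08539 mg/L.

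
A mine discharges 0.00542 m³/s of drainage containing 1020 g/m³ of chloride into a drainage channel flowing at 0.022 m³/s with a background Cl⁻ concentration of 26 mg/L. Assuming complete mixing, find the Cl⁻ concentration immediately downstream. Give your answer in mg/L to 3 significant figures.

222 mg/L

Conservation of mass across the mixing zone: C = (0.00542·1020 + 0.022·26) / (0.00542 + 0.022) = 6.1/0.02742 = 222.5 mg/L.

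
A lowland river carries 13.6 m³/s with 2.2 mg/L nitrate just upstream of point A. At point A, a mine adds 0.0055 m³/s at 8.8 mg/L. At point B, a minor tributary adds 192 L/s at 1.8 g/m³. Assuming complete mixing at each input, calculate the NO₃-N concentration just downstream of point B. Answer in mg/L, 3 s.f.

2.20 mg/L

After input A: C = (13.6·2.2 + 0.0055·8.8) / 13.61 = 2.203 mg/L.
192 L/s = 0.192 m³/s.
After input B: C = (13.61·2.203 + 0.192·1.8) / 13.8 = 2.197 mg/L.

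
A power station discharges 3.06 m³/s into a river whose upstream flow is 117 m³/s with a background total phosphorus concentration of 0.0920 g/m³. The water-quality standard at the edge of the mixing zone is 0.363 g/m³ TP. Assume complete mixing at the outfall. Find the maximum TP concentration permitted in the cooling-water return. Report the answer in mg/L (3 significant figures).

Mass balance: 0.363·120.1 = 3.06·Cₑ + 117·0.092.
Cₑ = (43.58 − 10.76) / 3.06 = 10.72 mg/L.

10.7 mg/L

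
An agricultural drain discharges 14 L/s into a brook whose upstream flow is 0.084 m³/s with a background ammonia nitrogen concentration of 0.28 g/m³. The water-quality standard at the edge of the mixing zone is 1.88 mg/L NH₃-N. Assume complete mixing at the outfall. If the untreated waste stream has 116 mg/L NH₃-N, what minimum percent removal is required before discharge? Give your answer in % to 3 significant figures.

14 L/s = 0.014 m³/s.
Mass balance: 1.88·0.098 = 0.014·Cₑ + 0.084·0.28.
Cₑ = (0.1842 − 0.02352) / 0.014 = 11.48 mg/L.
Required removal = 1 − 11.48/116 = 90.1 %.

90.1 %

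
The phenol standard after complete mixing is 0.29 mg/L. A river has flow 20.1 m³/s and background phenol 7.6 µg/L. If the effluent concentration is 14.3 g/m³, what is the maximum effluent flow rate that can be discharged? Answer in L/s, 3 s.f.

7.6 µg/L = 0.0076 mg/L.
Mass balance at complete mixing: C_std·(Q_w + Q_r) = Q_w·C_e + Q_r·C_b.
Rearranging, Q_w = Q_r·(C_std − C_b)/(C_e − C_std) = 20.1·(0.29 − 0.0076) / (14.3 − 0.29) = 0.4052 m³/s.
= 405.2 L/s.

405 L/s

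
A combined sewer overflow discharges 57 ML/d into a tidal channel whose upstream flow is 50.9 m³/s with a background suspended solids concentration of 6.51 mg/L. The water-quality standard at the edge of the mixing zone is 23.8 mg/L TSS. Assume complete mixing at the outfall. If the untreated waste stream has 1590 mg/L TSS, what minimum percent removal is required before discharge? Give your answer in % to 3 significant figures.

14.6 %

57 ML/d = 0.6597 m³/s.
Mass balance: 23.8·51.56 = 0.6597·Cₑ + 50.9·6.51.
Cₑ = (1227 − 331.4) / 0.6597 = 1358 mg/L.
Required removal = 1 − 1358/1590 = 14.6 %.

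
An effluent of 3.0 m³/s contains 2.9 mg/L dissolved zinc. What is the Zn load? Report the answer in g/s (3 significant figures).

Mass flux = Q·C = 3 m³/s × 2.9 g/m³ = 8.7 g/s.

8.70 g/s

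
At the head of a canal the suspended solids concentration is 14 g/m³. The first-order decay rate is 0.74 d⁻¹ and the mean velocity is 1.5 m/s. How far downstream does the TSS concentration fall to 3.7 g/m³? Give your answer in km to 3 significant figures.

233 km

From C = C₀·e^(−kt), t = ln(C₀/C)/k = ln(14/3.7)/0.74 = 1.331/0.74 = 1.798 d.
Distance = v·t = 1.5 m/s × 1.554e+05 s = 2.331e+05 m = 233.1 km.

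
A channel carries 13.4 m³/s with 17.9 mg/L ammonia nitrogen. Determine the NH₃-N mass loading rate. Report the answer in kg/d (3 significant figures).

Mass flux = Q·C = 13.4 m³/s × 17.9 g/m³ = 239.9 g/s.
= 239.9 g/s × 86.4 = 2.072e+04 kg/d.

20700 kg/d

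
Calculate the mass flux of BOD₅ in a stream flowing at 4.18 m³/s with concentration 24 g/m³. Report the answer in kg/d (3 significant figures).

Mass flux = Q·C = 4.18 m³/s × 24 g/m³ = 100.3 g/s.
= 100.3 g/s × 86.4 = 8668 kg/d.

8670 kg/d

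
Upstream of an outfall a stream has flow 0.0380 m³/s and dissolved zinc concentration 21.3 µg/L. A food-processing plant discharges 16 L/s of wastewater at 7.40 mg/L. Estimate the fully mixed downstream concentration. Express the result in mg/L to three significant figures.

16 L/s = 0.016 m³/s.
21.3 µg/L = 0.0213 mg/L.
By mass balance at complete mixing, C = (0.016·7.4 + 0.038·0.0213) / (0.016 + 0.038) = 0.1192/0.054 = 2.208 mg/L.

2.21 mg/L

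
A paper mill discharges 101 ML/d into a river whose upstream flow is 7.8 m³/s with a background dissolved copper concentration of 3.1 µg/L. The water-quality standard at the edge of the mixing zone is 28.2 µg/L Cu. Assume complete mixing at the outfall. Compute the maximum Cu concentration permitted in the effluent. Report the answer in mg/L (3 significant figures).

101 ML/d = 1.169 m³/s.
3.1 µg/L = 0.0031 mg/L.
28.2 µg/L = 0.0282 mg/L.
Mass balance: 0.0282·8.969 = 1.169·Cₑ + 7.8·0.0031.
Cₑ = (0.2529 − 0.02418) / 1.169 = 0.1957 mg/L.

0.196 mg/L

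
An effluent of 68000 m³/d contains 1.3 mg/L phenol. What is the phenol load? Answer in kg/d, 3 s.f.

88.4 kg/d

68000 m³/d = 0.787 m³/s.
Mass flux = Q·C = 0.787 m³/s × 1.3 g/m³ = 1.023 g/s.
= 1.023 g/s × 86.4 = 88.4 kg/d.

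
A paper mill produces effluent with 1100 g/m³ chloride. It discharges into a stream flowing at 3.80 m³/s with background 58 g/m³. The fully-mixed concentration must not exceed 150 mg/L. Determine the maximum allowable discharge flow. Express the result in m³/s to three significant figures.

Mass balance at complete mixing: C_std·(Q_w + Q_r) = Q_w·C_e + Q_r·C_b.
Rearranging, Q_w = Q_r·(C_std − C_b)/(C_e − C_std) = 3.80·(150 − 58) / (1100 − 150) = 0.368 m³/s.

0.368 m³/s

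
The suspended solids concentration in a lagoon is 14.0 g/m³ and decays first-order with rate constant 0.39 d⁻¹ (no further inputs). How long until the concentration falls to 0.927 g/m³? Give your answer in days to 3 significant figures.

t = ln(C₀/C)/k = ln(14.0/0.927)/0.39 = 2.715/0.39 = 6.961 d.

6.96 d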